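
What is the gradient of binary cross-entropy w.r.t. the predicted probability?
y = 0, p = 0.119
∂L/∂p = 1.135

∂L/∂p = -y/p + (1-y)/(1-p) = 0 + 1/0.881 = 1.135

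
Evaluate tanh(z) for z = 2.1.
0.9705

tanh(2.1) = (e^(2.1) - e^(-2.1))/(e^(2.1) + e^(-2.1)) = 0.9705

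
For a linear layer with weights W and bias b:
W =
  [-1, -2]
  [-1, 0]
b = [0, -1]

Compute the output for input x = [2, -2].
y = [2, -3]

Wx = [-1×2 + -2×-2, -1×2 + 0×-2]
   = [2, -2]
y = Wx + b = [2 + 0, -2 + -1] = [2, -3]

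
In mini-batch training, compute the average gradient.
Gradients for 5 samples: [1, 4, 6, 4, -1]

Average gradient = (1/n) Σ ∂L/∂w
Average gradient = 2.8

Average = (1/5)(1 + 4 + 6 + 4 + -1) = 14/5 = 2.8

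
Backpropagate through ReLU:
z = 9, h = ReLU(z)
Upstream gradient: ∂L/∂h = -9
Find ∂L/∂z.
∂L/∂z = -9

h = ReLU(9) = 9
Since z > 0: ∂h/∂z = 1
∂L/∂z = ∂L/∂h · ∂h/∂z = -9 × 1 = -9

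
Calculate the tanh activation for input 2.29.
0.9797

tanh(2.29) = (e^(2.29) - e^(-2.29))/(e^(2.29) + e^(-2.29)) = 0.9797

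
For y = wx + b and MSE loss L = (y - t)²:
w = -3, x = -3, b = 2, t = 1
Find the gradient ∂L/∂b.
∂L/∂b = 20

y = wx + b = (-3)(-3) + 2 = 11
∂L/∂y = 2(y - t) = 2(11 - 1) = 20
∂y/∂b = 1
∂L/∂b = ∂L/∂y · ∂y/∂b = 20 × 1 = 20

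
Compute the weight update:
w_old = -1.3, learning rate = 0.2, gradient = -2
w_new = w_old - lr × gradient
w_new = -0.9

w_new = w - η·∂L/∂w = -1.3 - 0.2×(-2) = -1.3 - (-0.4) = -0.9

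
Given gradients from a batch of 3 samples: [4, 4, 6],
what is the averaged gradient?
Average gradient = 4.667

Average = (1/3)(4 + 4 + 6) = 14/3 = 4.667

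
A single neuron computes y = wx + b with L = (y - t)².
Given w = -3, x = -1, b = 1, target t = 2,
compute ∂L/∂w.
∂L/∂w = -4

y = wx + b = (-3)(-1) + 1 = 4
∂L/∂y = 2(y - t) = 2(4 - 2) = 4
∂y/∂w = x = -1
∂L/∂w = ∂L/∂y · ∂y/∂w = 4 × -1 = -4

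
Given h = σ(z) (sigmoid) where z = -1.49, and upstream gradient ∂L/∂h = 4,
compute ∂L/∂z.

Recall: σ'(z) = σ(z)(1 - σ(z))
∂L/∂z = 0.6004

σ(-1.49) = 0.1839
σ'(-1.49) = σ(-1.49)(1 - σ(-1.49)) = 0.1839 × 0.8161 = 0.1501
∂L/∂z = ∂L/∂h · σ'(z) = 4 × 0.1501 = 0.6004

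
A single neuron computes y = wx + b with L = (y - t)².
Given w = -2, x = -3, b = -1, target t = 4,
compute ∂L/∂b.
∂L/∂b = 2

y = wx + b = (-2)(-3) + -1 = 5
∂L/∂y = 2(y - t) = 2(5 - 4) = 2
∂y/∂b = 1
∂L/∂b = ∂L/∂y · ∂y/∂b = 2 × 1 = 2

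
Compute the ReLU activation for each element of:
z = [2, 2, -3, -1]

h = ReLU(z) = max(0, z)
h = [2, 2, 0, 0]

ReLU applied element-wise: max(0,2)=2, max(0,2)=2, max(0,-3)=0, max(0,-1)=0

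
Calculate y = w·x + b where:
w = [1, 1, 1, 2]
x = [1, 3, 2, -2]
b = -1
y = 1

y = (1)(1) + (1)(3) + (1)(2) + (2)(-2) + -1 = 1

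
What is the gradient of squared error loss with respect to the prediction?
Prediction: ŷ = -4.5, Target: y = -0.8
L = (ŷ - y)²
∂L/∂ŷ = -7.4

∂L/∂ŷ = 2(ŷ - y) = 2(-4.5 - -0.8) = 2(-3.7) = -7.4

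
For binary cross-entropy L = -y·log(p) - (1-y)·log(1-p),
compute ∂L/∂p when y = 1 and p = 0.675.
∂L/∂p = -1.481

∂L/∂p = -y/p + (1-y)/(1-p) = -1/0.675 + 0 = -1.481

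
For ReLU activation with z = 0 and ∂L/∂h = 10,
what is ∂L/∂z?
∂L/∂z = 0

h = ReLU(0) = 0
At z = 0: ∂h/∂z = 0 (by convention)
∂L/∂z = ∂L/∂h · ∂h/∂z = 10 × 0 = 0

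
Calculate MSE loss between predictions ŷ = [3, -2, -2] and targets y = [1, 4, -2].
MSE = 13.33

MSE = (1/3)((3-1)² + (-2-4)² + (-2--2)²) = (1/3)(4 + 36 + 0) = 13.33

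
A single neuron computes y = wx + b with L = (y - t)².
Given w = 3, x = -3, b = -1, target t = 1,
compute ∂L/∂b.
∂L/∂b = -22

y = wx + b = (3)(-3) + -1 = -10
∂L/∂y = 2(y - t) = 2(-10 - 1) = -22
∂y/∂b = 1
∂L/∂b = ∂L/∂y · ∂y/∂b = -22 × 1 = -22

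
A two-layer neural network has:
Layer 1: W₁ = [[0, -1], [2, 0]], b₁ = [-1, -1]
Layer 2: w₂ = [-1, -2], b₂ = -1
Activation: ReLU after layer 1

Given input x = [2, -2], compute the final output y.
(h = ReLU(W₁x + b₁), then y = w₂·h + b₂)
y = -8

Layer 1 pre-activation: z₁ = [1, 3]
After ReLU: h = [1, 3]
Layer 2 output: y = -1×1 + -2×3 + -1 = -8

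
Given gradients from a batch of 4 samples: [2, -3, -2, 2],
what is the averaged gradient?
Average gradient = -0.25

Average = (1/4)(2 + -3 + -2 + 2) = -1/4 = -0.25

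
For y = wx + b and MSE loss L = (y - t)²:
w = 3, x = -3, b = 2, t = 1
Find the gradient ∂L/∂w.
∂L/∂w = 48

y = wx + b = (3)(-3) + 2 = -7
∂L/∂y = 2(y - t) = 2(-7 - 1) = -16
∂y/∂w = x = -3
∂L/∂w = ∂L/∂y · ∂y/∂w = -16 × -3 = 48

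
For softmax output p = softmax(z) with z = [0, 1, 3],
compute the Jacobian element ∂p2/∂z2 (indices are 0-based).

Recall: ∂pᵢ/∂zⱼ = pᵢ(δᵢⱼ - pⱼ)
∂p2/∂z2 = 0.1318

p = softmax(z) = [0.04201, 0.1142, 0.8438]
p2 = 0.8438

∂p2/∂z2 = p2(1 - p2) = 0.8438 × (1 - 0.8438) = 0.1318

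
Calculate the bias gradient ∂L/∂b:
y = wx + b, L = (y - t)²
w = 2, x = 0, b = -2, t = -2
∂L/∂b = 0

y = wx + b = (2)(0) + -2 = -2
∂L/∂y = 2(y - t) = 2(-2 - -2) = 0
∂y/∂b = 1
∂L/∂b = ∂L/∂y · ∂y/∂b = 0 × 1 = 0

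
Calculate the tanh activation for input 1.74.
0.9402

tanh(1.74) = (e^(1.74) - e^(-1.74))/(e^(1.74) + e^(-1.74)) = 0.9402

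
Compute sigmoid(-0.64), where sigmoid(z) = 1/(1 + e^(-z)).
0.3452

sigmoid(-0.64) = 1/(1 + e^(0.64)) = 1/(1 + 1.896) = 0.3452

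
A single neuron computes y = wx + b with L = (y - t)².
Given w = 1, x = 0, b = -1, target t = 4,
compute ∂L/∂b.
∂L/∂b = -10

y = wx + b = (1)(0) + -1 = -1
∂L/∂y = 2(y - t) = 2(-1 - 4) = -10
∂y/∂b = 1
∂L/∂b = ∂L/∂y · ∂y/∂b = -10 × 1 = -10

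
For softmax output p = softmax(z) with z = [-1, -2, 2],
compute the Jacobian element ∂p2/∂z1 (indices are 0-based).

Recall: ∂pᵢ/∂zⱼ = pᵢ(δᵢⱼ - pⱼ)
∂p2/∂z1 = -0.01605

p = softmax(z) = [0.04661, 0.01715, 0.9362]
p2 = 0.9362, p1 = 0.01715

∂p2/∂z1 = -p2 × p1 = -0.9362 × 0.01715 = -0.01605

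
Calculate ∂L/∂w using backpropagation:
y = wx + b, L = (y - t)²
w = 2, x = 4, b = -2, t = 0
∂L/∂w = 48

y = wx + b = (2)(4) + -2 = 6
∂L/∂y = 2(y - t) = 2(6 - 0) = 12
∂y/∂w = x = 4
∂L/∂w = ∂L/∂y · ∂y/∂w = 12 × 4 = 48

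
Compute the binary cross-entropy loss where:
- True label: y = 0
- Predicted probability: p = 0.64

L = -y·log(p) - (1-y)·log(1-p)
L = 1.022

L = -0·log(0.64) - 1·log(0.36) = -log(0.36) = 1.022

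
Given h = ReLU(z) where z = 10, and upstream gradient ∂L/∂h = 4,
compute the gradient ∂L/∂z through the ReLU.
∂L/∂z = 4

h = ReLU(10) = 10
Since z > 0: ∂h/∂z = 1
∂L/∂z = ∂L/∂h · ∂h/∂z = 4 × 1 = 4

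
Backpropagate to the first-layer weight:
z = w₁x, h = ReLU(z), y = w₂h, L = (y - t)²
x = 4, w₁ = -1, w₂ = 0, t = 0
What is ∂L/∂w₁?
∂L/∂w₁ = 0

Forward pass:
z = w₁x = -1×4 = -4
h = ReLU(-4) = 0
y = w₂h = 0×0 = 0

Backward pass:
∂L/∂y = 2(y - t) = 2(0 - 0) = 0
∂y/∂h = w₂ = 0
∂h/∂z = 0 (ReLU derivative)
∂z/∂w₁ = x = 4

∂L/∂w₁ = 0 × 0 × 0 × 4 = 0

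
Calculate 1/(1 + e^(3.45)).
0.03077

sigmoid(-3.45) = 1/(1 + e^(3.45)) = 1/(1 + 31.5) = 0.03077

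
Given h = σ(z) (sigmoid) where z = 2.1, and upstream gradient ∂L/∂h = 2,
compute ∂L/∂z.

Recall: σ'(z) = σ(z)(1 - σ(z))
∂L/∂z = 0.1944

σ(2.1) = 0.8909
σ'(2.1) = σ(2.1)(1 - σ(2.1)) = 0.8909 × 0.1091 = 0.09719
∂L/∂z = ∂L/∂h · σ'(z) = 2 × 0.09719 = 0.1944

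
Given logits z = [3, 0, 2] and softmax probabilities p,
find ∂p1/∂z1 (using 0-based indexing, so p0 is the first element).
∂p1/∂z1 = 0.03389

p = softmax(z) = [0.7054, 0.03512, 0.2595]
p1 = 0.03512

∂p1/∂z1 = p1(1 - p1) = 0.03512 × (1 - 0.03512) = 0.03389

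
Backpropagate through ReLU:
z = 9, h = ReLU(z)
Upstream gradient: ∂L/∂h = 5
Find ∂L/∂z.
∂L/∂z = 5

h = ReLU(9) = 9
Since z > 0: ∂h/∂z = 1
∂L/∂z = ∂L/∂h · ∂h/∂z = 5 × 1 = 5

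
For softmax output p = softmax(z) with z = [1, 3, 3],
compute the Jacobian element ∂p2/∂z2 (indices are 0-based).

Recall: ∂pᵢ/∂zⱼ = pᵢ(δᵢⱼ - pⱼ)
∂p2/∂z2 = 0.249

p = softmax(z) = [0.06338, 0.4683, 0.4683]
p2 = 0.4683

∂p2/∂z2 = p2(1 - p2) = 0.4683 × (1 - 0.4683) = 0.249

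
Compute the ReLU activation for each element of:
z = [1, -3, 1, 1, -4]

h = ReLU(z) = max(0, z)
h = [1, 0, 1, 1, 0]

ReLU applied element-wise: max(0,1)=1, max(0,-3)=0, max(0,1)=1, max(0,1)=1, max(0,-4)=0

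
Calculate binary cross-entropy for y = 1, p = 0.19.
L = 1.661

L = -1·log(0.19) - 0·log(0.81) = -log(0.19) = 1.661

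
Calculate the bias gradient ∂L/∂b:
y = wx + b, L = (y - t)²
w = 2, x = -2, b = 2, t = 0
∂L/∂b = -4

y = wx + b = (2)(-2) + 2 = -2
∂L/∂y = 2(y - t) = 2(-2 - 0) = -4
∂y/∂b = 1
∂L/∂b = ∂L/∂y · ∂y/∂b = -4 × 1 = -4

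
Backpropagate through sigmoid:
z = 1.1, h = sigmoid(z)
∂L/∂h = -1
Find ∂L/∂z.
∂L/∂z = -0.1874

σ(1.1) = 0.7503
σ'(1.1) = σ(1.1)(1 - σ(1.1)) = 0.7503 × 0.2497 = 0.1874
∂L/∂z = ∂L/∂h · σ'(z) = -1 × 0.1874 = -0.1874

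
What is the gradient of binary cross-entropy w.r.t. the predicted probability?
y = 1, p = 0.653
∂L/∂p = -1.531

∂L/∂p = -y/p + (1-y)/(1-p) = -1/0.653 + 0 = -1.531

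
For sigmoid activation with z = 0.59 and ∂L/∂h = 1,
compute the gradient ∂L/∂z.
∂L/∂z = 0.2294

σ(0.59) = 0.6434
σ'(0.59) = σ(0.59)(1 - σ(0.59)) = 0.6434 × 0.3566 = 0.2294
∂L/∂z = ∂L/∂h · σ'(z) = 1 × 0.2294 = 0.2294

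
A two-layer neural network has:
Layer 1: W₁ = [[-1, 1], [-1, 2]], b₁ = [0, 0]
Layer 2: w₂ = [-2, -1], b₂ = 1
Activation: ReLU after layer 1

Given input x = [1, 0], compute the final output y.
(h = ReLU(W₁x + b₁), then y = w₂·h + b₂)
y = 1

Layer 1 pre-activation: z₁ = [-1, -1]
After ReLU: h = [0, 0]
Layer 2 output: y = -2×0 + -1×0 + 1 = 1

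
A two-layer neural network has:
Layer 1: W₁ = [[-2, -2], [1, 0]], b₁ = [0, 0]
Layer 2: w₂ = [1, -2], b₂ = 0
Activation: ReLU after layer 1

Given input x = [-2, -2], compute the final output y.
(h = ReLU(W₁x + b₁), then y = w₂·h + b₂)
y = 8

Layer 1 pre-activation: z₁ = [8, -2]
After ReLU: h = [8, 0]
Layer 2 output: y = 1×8 + -2×0 + 0 = 8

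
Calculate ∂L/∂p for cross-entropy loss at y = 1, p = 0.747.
∂L/∂p = -1.339

∂L/∂p = -y/p + (1-y)/(1-p) = -1/0.747 + 0 = -1.339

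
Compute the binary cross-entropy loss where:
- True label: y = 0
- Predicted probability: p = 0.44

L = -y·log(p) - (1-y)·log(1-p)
L = 0.5798

L = -0·log(0.44) - 1·log(0.56) = -log(0.56) = 0.5798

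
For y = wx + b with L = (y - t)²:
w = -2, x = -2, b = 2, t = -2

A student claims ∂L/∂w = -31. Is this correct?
Incorrect

y = (-2)(-2) + 2 = 6
∂L/∂y = 2(y - t) = 2(6 - -2) = 16
∂y/∂w = x = -2
∂L/∂w = 16 × -2 = -32

Claimed value: -31
Incorrect: The correct gradient is -32.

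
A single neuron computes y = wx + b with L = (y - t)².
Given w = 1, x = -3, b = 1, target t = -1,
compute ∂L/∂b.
∂L/∂b = -2

y = wx + b = (1)(-3) + 1 = -2
∂L/∂y = 2(y - t) = 2(-2 - -1) = -2
∂y/∂b = 1
∂L/∂b = ∂L/∂y · ∂y/∂b = -2 × 1 = -2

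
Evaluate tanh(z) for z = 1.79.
0.9458

tanh(1.79) = (e^(1.79) - e^(-1.79))/(e^(1.79) + e^(-1.79)) = 0.9458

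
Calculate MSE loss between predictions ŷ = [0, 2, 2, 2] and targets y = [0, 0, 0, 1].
MSE = 2.25

MSE = (1/4)((0-0)² + (2-0)² + (2-0)² + (2-1)²) = (1/4)(0 + 4 + 4 + 1) = 2.25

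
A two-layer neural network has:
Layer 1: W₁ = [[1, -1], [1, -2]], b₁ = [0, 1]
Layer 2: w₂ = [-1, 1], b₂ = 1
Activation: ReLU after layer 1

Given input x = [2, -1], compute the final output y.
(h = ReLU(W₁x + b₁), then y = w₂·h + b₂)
y = 3

Layer 1 pre-activation: z₁ = [3, 5]
After ReLU: h = [3, 5]
Layer 2 output: y = -1×3 + 1×5 + 1 = 3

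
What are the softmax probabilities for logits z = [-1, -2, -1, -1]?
p = [0.2969, 0.1092, 0.2969, 0.2969]

exp(z) = [0.3679, 0.1353, 0.3679, 0.3679]
Sum = 1.239
p = [0.2969, 0.1092, 0.2969, 0.2969]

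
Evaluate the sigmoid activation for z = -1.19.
0.2333

sigmoid(-1.19) = 1/(1 + e^(1.19)) = 1/(1 + 3.287) = 0.2333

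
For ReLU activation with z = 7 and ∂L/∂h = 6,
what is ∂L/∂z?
∂L/∂z = 6

h = ReLU(7) = 7
Since z > 0: ∂h/∂z = 1
∂L/∂z = ∂L/∂h · ∂h/∂z = 6 × 1 = 6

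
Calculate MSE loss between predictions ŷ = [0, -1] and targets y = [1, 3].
MSE = 8.5

MSE = (1/2)((0-1)² + (-1-3)²) = (1/2)(1 + 16) = 8.5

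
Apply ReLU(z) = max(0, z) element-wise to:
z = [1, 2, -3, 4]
h = [1, 2, 0, 4]

ReLU applied element-wise: max(0,1)=1, max(0,2)=2, max(0,-3)=0, max(0,4)=4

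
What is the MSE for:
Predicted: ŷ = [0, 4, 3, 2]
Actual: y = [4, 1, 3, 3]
MSE = 6.5

MSE = (1/4)((0-4)² + (4-1)² + (3-3)² + (2-3)²) = (1/4)(16 + 9 + 0 + 1) = 6.5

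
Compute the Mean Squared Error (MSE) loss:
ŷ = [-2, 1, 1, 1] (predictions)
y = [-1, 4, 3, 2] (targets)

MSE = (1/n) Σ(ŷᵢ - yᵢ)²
MSE = 3.75

MSE = (1/4)((-2--1)² + (1-4)² + (1-3)² + (1-2)²) = (1/4)(1 + 9 + 4 + 1) = 3.75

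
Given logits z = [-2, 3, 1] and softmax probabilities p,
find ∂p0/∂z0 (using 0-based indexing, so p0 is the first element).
∂p0/∂z0 = 0.005865

p = softmax(z) = [0.0059, 0.8756, 0.1185]
p0 = 0.0059

∂p0/∂z0 = p0(1 - p0) = 0.0059 × (1 - 0.0059) = 0.005865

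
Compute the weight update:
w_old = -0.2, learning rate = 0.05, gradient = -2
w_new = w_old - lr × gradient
w_new = -0.1

w_new = w - η·∂L/∂w = -0.2 - 0.05×(-2) = -0.2 - (-0.1) = -0.1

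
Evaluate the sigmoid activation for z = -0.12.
0.47

sigmoid(-0.12) = 1/(1 + e^(0.12)) = 1/(1 + 1.127) = 0.47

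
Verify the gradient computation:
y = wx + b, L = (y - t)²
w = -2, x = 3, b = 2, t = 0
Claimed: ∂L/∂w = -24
Correct

y = (-2)(3) + 2 = -4
∂L/∂y = 2(y - t) = 2(-4 - 0) = -8
∂y/∂w = x = 3
∂L/∂w = -8 × 3 = -24

Claimed value: -24
Correct: The correct gradient is -24.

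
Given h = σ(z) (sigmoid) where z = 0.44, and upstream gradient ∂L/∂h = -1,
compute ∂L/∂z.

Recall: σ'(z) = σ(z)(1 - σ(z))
∂L/∂z = -0.2383

σ(0.44) = 0.6083
σ'(0.44) = σ(0.44)(1 - σ(0.44)) = 0.6083 × 0.3917 = 0.2383
∂L/∂z = ∂L/∂h · σ'(z) = -1 × 0.2383 = -0.2383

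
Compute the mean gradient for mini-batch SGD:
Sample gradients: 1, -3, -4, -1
Average gradient = -1.75

Average = (1/4)(1 + -3 + -4 + -1) = -7/4 = -1.75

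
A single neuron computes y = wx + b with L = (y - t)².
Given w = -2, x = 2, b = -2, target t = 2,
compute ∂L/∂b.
∂L/∂b = -16

y = wx + b = (-2)(2) + -2 = -6
∂L/∂y = 2(y - t) = 2(-6 - 2) = -16
∂y/∂b = 1
∂L/∂b = ∂L/∂y · ∂y/∂b = -16 × 1 = -16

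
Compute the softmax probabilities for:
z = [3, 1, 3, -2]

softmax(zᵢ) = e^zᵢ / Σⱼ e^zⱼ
p = [0.4668, 0.0632, 0.4668, 0.0031]

exp(z) = [20.09, 2.718, 20.09, 0.1353]
Sum = 43.02
p = [0.4668, 0.0632, 0.4668, 0.0031]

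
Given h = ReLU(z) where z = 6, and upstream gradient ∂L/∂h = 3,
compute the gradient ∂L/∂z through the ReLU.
∂L/∂z = 3

h = ReLU(6) = 6
Since z > 0: ∂h/∂z = 1
∂L/∂z = ∂L/∂h · ∂h/∂z = 3 × 1 = 3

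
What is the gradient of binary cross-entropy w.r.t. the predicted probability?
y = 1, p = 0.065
∂L/∂p = -15.38

∂L/∂p = -y/p + (1-y)/(1-p) = -1/0.065 + 0 = -15.38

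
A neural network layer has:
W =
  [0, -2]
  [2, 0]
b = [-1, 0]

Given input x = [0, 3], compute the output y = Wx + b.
y = [-7, 0]

Wx = [0×0 + -2×3, 2×0 + 0×3]
   = [-6, 0]
y = Wx + b = [-6 + -1, 0 + 0] = [-7, 0]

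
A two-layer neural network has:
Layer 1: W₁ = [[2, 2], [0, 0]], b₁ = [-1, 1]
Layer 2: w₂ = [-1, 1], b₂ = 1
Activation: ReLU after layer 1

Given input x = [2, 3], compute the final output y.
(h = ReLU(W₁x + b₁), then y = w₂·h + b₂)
y = -7

Layer 1 pre-activation: z₁ = [9, 1]
After ReLU: h = [9, 1]
Layer 2 output: y = -1×9 + 1×1 + 1 = -7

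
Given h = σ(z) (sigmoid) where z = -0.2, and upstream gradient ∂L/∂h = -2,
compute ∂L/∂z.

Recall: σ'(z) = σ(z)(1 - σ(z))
∂L/∂z = -0.495

σ(-0.2) = 0.4502
σ'(-0.2) = σ(-0.2)(1 - σ(-0.2)) = 0.4502 × 0.5498 = 0.2475
∂L/∂z = ∂L/∂h · σ'(z) = -2 × 0.2475 = -0.495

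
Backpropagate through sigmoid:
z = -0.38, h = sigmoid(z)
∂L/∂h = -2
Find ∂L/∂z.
∂L/∂z = -0.4824

σ(-0.38) = 0.4061
σ'(-0.38) = σ(-0.38)(1 - σ(-0.38)) = 0.4061 × 0.5939 = 0.2412
∂L/∂z = ∂L/∂h · σ'(z) = -2 × 0.2412 = -0.4824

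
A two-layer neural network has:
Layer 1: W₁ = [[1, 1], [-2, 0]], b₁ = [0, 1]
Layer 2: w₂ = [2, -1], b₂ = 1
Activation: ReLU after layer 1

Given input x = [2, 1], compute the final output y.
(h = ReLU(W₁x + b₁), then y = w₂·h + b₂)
y = 7

Layer 1 pre-activation: z₁ = [3, -3]
After ReLU: h = [3, 0]
Layer 2 output: y = 2×3 + -1×0 + 1 = 7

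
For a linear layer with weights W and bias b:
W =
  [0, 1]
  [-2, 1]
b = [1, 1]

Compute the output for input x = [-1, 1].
y = [2, 4]

Wx = [0×-1 + 1×1, -2×-1 + 1×1]
   = [1, 3]
y = Wx + b = [1 + 1, 3 + 1] = [2, 4]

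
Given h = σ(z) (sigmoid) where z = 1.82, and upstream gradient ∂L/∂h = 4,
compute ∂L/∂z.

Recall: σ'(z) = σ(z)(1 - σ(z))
∂L/∂z = 0.48

σ(1.82) = 0.8606
σ'(1.82) = σ(1.82)(1 - σ(1.82)) = 0.8606 × 0.1394 = 0.12
∂L/∂z = ∂L/∂h · σ'(z) = 4 × 0.12 = 0.48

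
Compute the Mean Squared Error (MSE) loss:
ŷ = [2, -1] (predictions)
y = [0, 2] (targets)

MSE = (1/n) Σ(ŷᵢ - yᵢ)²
MSE = 6.5

MSE = (1/2)((2-0)² + (-1-2)²) = (1/2)(4 + 9) = 6.5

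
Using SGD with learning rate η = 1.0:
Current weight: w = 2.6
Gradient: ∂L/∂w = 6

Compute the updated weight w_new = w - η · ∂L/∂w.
w_new = -3.4

w_new = w - η·∂L/∂w = 2.6 - 1.0×(6) = 2.6 - (6) = -3.4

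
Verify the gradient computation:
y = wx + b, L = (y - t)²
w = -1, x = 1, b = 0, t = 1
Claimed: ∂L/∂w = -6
Incorrect

y = (-1)(1) + 0 = -1
∂L/∂y = 2(y - t) = 2(-1 - 1) = -4
∂y/∂w = x = 1
∂L/∂w = -4 × 1 = -4

Claimed value: -6
Incorrect: The correct gradient is -4.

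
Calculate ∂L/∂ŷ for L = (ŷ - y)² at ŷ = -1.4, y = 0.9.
∂L/∂ŷ = -4.6

∂L/∂ŷ = 2(ŷ - y) = 2(-1.4 - 0.9) = 2(-2.3) = -4.6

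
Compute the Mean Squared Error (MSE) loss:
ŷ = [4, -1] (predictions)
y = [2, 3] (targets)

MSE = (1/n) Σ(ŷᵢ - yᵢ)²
MSE = 10

MSE = (1/2)((4-2)² + (-1-3)²) = (1/2)(4 + 16) = 10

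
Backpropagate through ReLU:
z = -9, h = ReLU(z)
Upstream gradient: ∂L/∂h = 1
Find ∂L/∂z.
∂L/∂z = 0

h = ReLU(-9) = 0
Since z < 0: ∂h/∂z = 0
∂L/∂z = ∂L/∂h · ∂h/∂z = 1 × 0 = 0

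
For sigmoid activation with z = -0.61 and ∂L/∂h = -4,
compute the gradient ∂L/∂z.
∂L/∂z = -0.9125

σ(-0.61) = 0.3521
σ'(-0.61) = σ(-0.61)(1 - σ(-0.61)) = 0.3521 × 0.6479 = 0.2281
∂L/∂z = ∂L/∂h · σ'(z) = -4 × 0.2281 = -0.9125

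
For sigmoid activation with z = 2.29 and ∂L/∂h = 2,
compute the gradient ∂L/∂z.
∂L/∂z = 0.167

σ(2.29) = 0.908
σ'(2.29) = σ(2.29)(1 - σ(2.29)) = 0.908 × 0.09195 = 0.0835
∂L/∂z = ∂L/∂h · σ'(z) = 2 × 0.0835 = 0.167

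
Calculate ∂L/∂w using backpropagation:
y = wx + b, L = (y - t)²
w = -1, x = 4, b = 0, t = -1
∂L/∂w = -24

y = wx + b = (-1)(4) + 0 = -4
∂L/∂y = 2(y - t) = 2(-4 - -1) = -6
∂y/∂w = x = 4
∂L/∂w = ∂L/∂y · ∂y/∂w = -6 × 4 = -24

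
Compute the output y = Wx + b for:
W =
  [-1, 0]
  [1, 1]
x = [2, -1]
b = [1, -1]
y = [-1, 0]

Wx = [-1×2 + 0×-1, 1×2 + 1×-1]
   = [-2, 1]
y = Wx + b = [-2 + 1, 1 + -1] = [-1, 0]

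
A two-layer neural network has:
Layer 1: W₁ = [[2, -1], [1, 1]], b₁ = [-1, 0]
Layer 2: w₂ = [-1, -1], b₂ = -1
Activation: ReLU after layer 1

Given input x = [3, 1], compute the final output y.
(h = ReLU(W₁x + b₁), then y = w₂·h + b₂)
y = -9

Layer 1 pre-activation: z₁ = [4, 4]
After ReLU: h = [4, 4]
Layer 2 output: y = -1×4 + -1×4 + -1 = -9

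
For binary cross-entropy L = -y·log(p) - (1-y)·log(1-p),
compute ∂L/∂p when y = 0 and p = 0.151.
∂L/∂p = 1.178

∂L/∂p = -y/p + (1-y)/(1-p) = 0 + 1/0.849 = 1.178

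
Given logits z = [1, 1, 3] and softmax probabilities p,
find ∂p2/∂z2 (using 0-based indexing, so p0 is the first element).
∂p2/∂z2 = 0.1676

p = softmax(z) = [0.1065, 0.1065, 0.787]
p2 = 0.787

∂p2/∂z2 = p2(1 - p2) = 0.787 × (1 - 0.787) = 0.1676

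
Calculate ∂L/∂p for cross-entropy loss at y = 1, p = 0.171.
∂L/∂p = -5.848

∂L/∂p = -y/p + (1-y)/(1-p) = -1/0.171 + 0 = -5.848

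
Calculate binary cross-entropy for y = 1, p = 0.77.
L = 0.2614

L = -1·log(0.77) - 0·log(0.23) = -log(0.77) = 0.2614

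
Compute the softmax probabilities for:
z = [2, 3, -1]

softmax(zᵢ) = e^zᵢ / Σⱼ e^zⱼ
p = [0.2654, 0.7214, 0.0132]

exp(z) = [7.389, 20.09, 0.3679]
Sum = 27.84
p = [0.2654, 0.7214, 0.0132]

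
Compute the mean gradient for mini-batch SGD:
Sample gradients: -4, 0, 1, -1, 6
Average gradient = 0.4

Average = (1/5)(-4 + 0 + 1 + -1 + 6) = 2/5 = 0.4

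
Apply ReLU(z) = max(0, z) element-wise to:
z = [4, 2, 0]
h = [4, 2, 0]

ReLU applied element-wise: max(0,4)=4, max(0,2)=2, max(0,0)=0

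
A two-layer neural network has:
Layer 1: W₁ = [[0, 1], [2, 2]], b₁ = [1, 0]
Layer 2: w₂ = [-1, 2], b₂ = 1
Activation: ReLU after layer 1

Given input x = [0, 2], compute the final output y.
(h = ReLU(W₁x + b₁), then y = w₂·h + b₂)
y = 6

Layer 1 pre-activation: z₁ = [3, 4]
After ReLU: h = [3, 4]
Layer 2 output: y = -1×3 + 2×4 + 1 = 6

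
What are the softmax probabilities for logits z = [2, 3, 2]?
p = [0.2119, 0.5761, 0.2119]

exp(z) = [7.389, 20.09, 7.389]
Sum = 34.86
p = [0.2119, 0.5761, 0.2119]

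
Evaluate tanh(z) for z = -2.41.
-0.984

tanh(-2.41) = (e^(-2.41) - e^(2.41))/(e^(-2.41) + e^(2.41)) = -0.984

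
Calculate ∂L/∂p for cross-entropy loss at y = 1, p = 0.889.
∂L/∂p = -1.125

∂L/∂p = -y/p + (1-y)/(1-p) = -1/0.889 + 0 = -1.125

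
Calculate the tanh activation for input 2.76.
0.992

tanh(2.76) = (e^(2.76) - e^(-2.76))/(e^(2.76) + e^(-2.76)) = 0.992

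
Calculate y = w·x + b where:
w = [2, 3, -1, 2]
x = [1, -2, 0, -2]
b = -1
y = -9

y = (2)(1) + (3)(-2) + (-1)(0) + (2)(-2) + -1 = -9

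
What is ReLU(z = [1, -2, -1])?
h = [1, 0, 0]

ReLU applied element-wise: max(0,1)=1, max(0,-2)=0, max(0,-1)=0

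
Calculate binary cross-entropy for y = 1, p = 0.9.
L = 0.1054

L = -1·log(0.9) - 0·log(0.1) = -log(0.9) = 0.1054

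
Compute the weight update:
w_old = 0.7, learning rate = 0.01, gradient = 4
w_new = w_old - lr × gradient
w_new = 0.66

w_new = w - η·∂L/∂w = 0.7 - 0.01×(4) = 0.7 - (0.04) = 0.66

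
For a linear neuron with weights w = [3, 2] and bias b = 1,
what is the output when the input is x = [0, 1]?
y = 3

y = (3)(0) + (2)(1) + 1 = 3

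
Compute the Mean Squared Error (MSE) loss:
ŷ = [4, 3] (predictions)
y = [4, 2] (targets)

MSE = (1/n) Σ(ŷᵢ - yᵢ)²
MSE = 0.5

MSE = (1/2)((4-4)² + (3-2)²) = (1/2)(0 + 1) = 0.5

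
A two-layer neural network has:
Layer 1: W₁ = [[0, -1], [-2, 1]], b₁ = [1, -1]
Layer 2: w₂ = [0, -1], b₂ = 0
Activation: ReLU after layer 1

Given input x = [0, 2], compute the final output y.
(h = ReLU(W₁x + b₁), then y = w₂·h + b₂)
y = -1

Layer 1 pre-activation: z₁ = [-1, 1]
After ReLU: h = [0, 1]
Layer 2 output: y = 0×0 + -1×1 + 0 = -1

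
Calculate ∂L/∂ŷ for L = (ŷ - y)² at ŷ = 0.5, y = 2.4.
∂L/∂ŷ = -3.8

∂L/∂ŷ = 2(ŷ - y) = 2(0.5 - 2.4) = 2(-1.9) = -3.8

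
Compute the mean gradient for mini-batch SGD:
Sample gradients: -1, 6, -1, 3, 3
Average gradient = 2

Average = (1/5)(-1 + 6 + -1 + 3 + 3) = 10/5 = 2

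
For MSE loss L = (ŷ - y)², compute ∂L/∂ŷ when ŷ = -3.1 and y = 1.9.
∂L/∂ŷ = -10.0

∂L/∂ŷ = 2(ŷ - y) = 2(-3.1 - 1.9) = 2(-5.0) = -10.0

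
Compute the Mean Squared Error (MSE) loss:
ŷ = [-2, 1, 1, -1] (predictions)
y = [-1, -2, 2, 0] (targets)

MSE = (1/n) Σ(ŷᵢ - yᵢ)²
MSE = 3

MSE = (1/4)((-2--1)² + (1--2)² + (1-2)² + (-1-0)²) = (1/4)(1 + 9 + 1 + 1) = 3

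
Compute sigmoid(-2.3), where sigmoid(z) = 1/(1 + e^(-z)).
0.09112

sigmoid(-2.3) = 1/(1 + e^(2.3)) = 1/(1 + 9.974) = 0.09112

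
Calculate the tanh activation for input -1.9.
-0.9562

tanh(-1.9) = (e^(-1.9) - e^(1.9))/(e^(-1.9) + e^(1.9)) = -0.9562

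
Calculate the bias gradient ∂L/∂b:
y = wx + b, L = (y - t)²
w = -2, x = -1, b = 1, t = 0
∂L/∂b = 6

y = wx + b = (-2)(-1) + 1 = 3
∂L/∂y = 2(y - t) = 2(3 - 0) = 6
∂y/∂b = 1
∂L/∂b = ∂L/∂y · ∂y/∂b = 6 × 1 = 6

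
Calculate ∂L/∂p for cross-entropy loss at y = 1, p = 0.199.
∂L/∂p = -5.025

∂L/∂p = -y/p + (1-y)/(1-p) = -1/0.199 + 0 = -5.025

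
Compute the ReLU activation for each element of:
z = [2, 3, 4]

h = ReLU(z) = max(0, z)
h = [2, 3, 4]

ReLU applied element-wise: max(0,2)=2, max(0,3)=3, max(0,4)=4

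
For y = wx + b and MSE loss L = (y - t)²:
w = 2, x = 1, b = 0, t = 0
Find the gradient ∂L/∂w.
∂L/∂w = 4

y = wx + b = (2)(1) + 0 = 2
∂L/∂y = 2(y - t) = 2(2 - 0) = 4
∂y/∂w = x = 1
∂L/∂w = ∂L/∂y · ∂y/∂w = 4 × 1 = 4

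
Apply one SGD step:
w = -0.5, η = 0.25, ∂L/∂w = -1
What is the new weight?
w_new = -0.25

w_new = w - η·∂L/∂w = -0.5 - 0.25×(-1) = -0.5 - (-0.25) = -0.25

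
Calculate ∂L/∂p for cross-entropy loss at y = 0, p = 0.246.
∂L/∂p = 1.326

∂L/∂p = -y/p + (1-y)/(1-p) = 0 + 1/0.754 = 1.326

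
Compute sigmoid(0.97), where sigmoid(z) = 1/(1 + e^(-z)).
0.7251

sigmoid(0.97) = 1/(1 + e^(-0.97)) = 1/(1 + 0.3791) = 0.7251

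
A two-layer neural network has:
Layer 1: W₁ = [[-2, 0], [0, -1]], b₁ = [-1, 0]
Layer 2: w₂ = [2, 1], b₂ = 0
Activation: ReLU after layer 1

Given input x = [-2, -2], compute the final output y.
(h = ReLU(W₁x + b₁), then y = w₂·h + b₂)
y = 8

Layer 1 pre-activation: z₁ = [3, 2]
After ReLU: h = [3, 2]
Layer 2 output: y = 2×3 + 1×2 + 0 = 8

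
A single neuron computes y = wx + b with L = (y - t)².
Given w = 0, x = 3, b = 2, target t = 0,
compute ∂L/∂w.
∂L/∂w = 12

y = wx + b = (0)(3) + 2 = 2
∂L/∂y = 2(y - t) = 2(2 - 0) = 4
∂y/∂w = x = 3
∂L/∂w = ∂L/∂y · ∂y/∂w = 4 × 3 = 12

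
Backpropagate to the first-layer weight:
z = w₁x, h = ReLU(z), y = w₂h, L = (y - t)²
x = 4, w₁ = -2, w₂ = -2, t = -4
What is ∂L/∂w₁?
∂L/∂w₁ = 0

Forward pass:
z = w₁x = -2×4 = -8
h = ReLU(-8) = 0
y = w₂h = -2×0 = 0

Backward pass:
∂L/∂y = 2(y - t) = 2(0 - -4) = 8
∂y/∂h = w₂ = -2
∂h/∂z = 0 (ReLU derivative)
∂z/∂w₁ = x = 4

∂L/∂w₁ = 8 × -2 × 0 × 4 = 0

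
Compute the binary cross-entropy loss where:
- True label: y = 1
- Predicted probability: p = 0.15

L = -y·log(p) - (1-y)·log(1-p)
L = 1.897

L = -1·log(0.15) - 0·log(0.85) = -log(0.15) = 1.897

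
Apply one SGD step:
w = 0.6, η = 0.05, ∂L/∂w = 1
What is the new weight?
w_new = 0.55

w_new = w - η·∂L/∂w = 0.6 - 0.05×(1) = 0.6 - (0.05) = 0.55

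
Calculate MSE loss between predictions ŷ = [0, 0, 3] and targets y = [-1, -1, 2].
MSE = 1

MSE = (1/3)((0--1)² + (0--1)² + (3-2)²) = (1/3)(1 + 1 + 1) = 1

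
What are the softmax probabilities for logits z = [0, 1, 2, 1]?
p = [0.0723, 0.1966, 0.5344, 0.1966]

exp(z) = [1, 2.718, 7.389, 2.718]
Sum = 13.83
p = [0.0723, 0.1966, 0.5344, 0.1966]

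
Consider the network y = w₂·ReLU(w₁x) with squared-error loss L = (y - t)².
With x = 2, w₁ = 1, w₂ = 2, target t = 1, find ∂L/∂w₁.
∂L/∂w₁ = 24

Forward pass:
z = w₁x = 1×2 = 2
h = ReLU(2) = 2
y = w₂h = 2×2 = 4

Backward pass:
∂L/∂y = 2(y - t) = 2(4 - 1) = 6
∂y/∂h = w₂ = 2
∂h/∂z = 1 (ReLU derivative)
∂z/∂w₁ = x = 2

∂L/∂w₁ = 6 × 2 × 1 × 2 = 24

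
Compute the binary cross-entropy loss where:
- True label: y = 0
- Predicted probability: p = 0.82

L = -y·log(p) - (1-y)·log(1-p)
L = 1.715

L = -0·log(0.82) - 1·log(0.18) = -log(0.18) = 1.715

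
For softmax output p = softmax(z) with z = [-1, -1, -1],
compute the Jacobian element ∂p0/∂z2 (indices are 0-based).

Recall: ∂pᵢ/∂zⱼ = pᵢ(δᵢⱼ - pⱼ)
∂p0/∂z2 = -0.1111

p = softmax(z) = [0.3333, 0.3333, 0.3333]
p0 = 0.3333, p2 = 0.3333

∂p0/∂z2 = -p0 × p2 = -0.3333 × 0.3333 = -0.1111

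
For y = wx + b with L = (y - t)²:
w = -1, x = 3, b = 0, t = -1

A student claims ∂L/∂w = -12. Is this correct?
Correct

y = (-1)(3) + 0 = -3
∂L/∂y = 2(y - t) = 2(-3 - -1) = -4
∂y/∂w = x = 3
∂L/∂w = -4 × 3 = -12

Claimed value: -12
Correct: The correct gradient is -12.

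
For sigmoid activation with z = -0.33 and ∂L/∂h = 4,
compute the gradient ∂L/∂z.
∂L/∂z = 0.9733

σ(-0.33) = 0.4182
σ'(-0.33) = σ(-0.33)(1 - σ(-0.33)) = 0.4182 × 0.5818 = 0.2433
∂L/∂z = ∂L/∂h · σ'(z) = 4 × 0.2433 = 0.9733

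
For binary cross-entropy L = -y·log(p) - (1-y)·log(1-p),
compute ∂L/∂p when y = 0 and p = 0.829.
∂L/∂p = 5.848

∂L/∂p = -y/p + (1-y)/(1-p) = 0 + 1/0.171 = 5.848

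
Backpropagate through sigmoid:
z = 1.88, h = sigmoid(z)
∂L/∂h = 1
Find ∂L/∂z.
∂L/∂z = 0.1149

σ(1.88) = 0.8676
σ'(1.88) = σ(1.88)(1 - σ(1.88)) = 0.8676 × 0.1324 = 0.1149
∂L/∂z = ∂L/∂h · σ'(z) = 1 × 0.1149 = 0.1149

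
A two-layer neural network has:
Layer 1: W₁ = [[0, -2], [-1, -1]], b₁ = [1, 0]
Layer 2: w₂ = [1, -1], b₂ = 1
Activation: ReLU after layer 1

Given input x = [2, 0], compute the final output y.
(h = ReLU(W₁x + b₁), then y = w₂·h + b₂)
y = 2

Layer 1 pre-activation: z₁ = [1, -2]
After ReLU: h = [1, 0]
Layer 2 output: y = 1×1 + -1×0 + 1 = 2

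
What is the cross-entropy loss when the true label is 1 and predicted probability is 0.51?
L = 0.6733

L = -1·log(0.51) - 0·log(0.49) = -log(0.51) = 0.6733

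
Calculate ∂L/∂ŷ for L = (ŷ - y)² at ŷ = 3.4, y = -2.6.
∂L/∂ŷ = 12.0

∂L/∂ŷ = 2(ŷ - y) = 2(3.4 - -2.6) = 2(6.0) = 12.0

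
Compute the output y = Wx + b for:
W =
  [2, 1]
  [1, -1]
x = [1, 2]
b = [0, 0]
y = [4, -1]

Wx = [2×1 + 1×2, 1×1 + -1×2]
   = [4, -1]
y = Wx + b = [4 + 0, -1 + 0] = [4, -1]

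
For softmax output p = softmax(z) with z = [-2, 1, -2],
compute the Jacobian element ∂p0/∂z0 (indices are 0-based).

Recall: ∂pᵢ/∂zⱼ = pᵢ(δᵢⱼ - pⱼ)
∂p0/∂z0 = 0.04323

p = softmax(z) = [0.04528, 0.9094, 0.04528]
p0 = 0.04528

∂p0/∂z0 = p0(1 - p0) = 0.04528 × (1 - 0.04528) = 0.04323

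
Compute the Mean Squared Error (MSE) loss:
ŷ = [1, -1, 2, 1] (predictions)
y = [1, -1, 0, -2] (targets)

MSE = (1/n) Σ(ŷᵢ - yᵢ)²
MSE = 3.25

MSE = (1/4)((1-1)² + (-1--1)² + (2-0)² + (1--2)²) = (1/4)(0 + 0 + 4 + 9) = 3.25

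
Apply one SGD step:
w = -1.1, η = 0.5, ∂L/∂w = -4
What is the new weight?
w_new = 0.9

w_new = w - η·∂L/∂w = -1.1 - 0.5×(-4) = -1.1 - (-2) = 0.9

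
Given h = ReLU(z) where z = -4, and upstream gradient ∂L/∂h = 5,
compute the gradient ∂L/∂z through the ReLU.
∂L/∂z = 0

h = ReLU(-4) = 0
Since z < 0: ∂h/∂z = 0
∂L/∂z = ∂L/∂h · ∂h/∂z = 5 × 0 = 0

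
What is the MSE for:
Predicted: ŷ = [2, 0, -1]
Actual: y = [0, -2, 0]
MSE = 3

MSE = (1/3)((2-0)² + (0--2)² + (-1-0)²) = (1/3)(4 + 4 + 1) = 3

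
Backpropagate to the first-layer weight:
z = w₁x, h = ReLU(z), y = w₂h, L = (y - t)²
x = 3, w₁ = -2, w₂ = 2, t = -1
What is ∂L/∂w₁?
∂L/∂w₁ = 0

Forward pass:
z = w₁x = -2×3 = -6
h = ReLU(-6) = 0
y = w₂h = 2×0 = 0

Backward pass:
∂L/∂y = 2(y - t) = 2(0 - -1) = 2
∂y/∂h = w₂ = 2
∂h/∂z = 0 (ReLU derivative)
∂z/∂w₁ = x = 3

∂L/∂w₁ = 2 × 2 × 0 × 3 = 0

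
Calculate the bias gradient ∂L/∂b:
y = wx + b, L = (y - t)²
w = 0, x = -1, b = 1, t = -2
∂L/∂b = 6

y = wx + b = (0)(-1) + 1 = 1
∂L/∂y = 2(y - t) = 2(1 - -2) = 6
∂y/∂b = 1
∂L/∂b = ∂L/∂y · ∂y/∂b = 6 × 1 = 6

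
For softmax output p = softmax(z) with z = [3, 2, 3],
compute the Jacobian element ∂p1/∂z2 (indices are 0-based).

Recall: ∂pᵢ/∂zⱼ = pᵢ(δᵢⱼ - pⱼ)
∂p1/∂z2 = -0.06561

p = softmax(z) = [0.4223, 0.1554, 0.4223]
p1 = 0.1554, p2 = 0.4223

∂p1/∂z2 = -p1 × p2 = -0.1554 × 0.4223 = -0.06561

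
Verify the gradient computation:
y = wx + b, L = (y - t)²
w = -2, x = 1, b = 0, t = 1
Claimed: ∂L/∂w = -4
Incorrect

y = (-2)(1) + 0 = -2
∂L/∂y = 2(y - t) = 2(-2 - 1) = -6
∂y/∂w = x = 1
∂L/∂w = -6 × 1 = -6

Claimed value: -4
Incorrect: The correct gradient is -6.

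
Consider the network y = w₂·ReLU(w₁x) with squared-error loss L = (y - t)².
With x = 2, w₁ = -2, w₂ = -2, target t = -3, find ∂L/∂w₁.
∂L/∂w₁ = 0

Forward pass:
z = w₁x = -2×2 = -4
h = ReLU(-4) = 0
y = w₂h = -2×0 = 0

Backward pass:
∂L/∂y = 2(y - t) = 2(0 - -3) = 6
∂y/∂h = w₂ = -2
∂h/∂z = 0 (ReLU derivative)
∂z/∂w₁ = x = 2

∂L/∂w₁ = 6 × -2 × 0 × 2 = 0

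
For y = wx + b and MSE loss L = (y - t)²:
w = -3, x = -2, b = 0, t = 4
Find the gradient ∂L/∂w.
∂L/∂w = -8

y = wx + b = (-3)(-2) + 0 = 6
∂L/∂y = 2(y - t) = 2(6 - 4) = 4
∂y/∂w = x = -2
∂L/∂w = ∂L/∂y · ∂y/∂w = 4 × -2 = -8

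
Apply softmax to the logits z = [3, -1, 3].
p = [0.4955, 0.0091, 0.4955]

exp(z) = [20.09, 0.3679, 20.09]
Sum = 40.54
p = [0.4955, 0.0091, 0.4955]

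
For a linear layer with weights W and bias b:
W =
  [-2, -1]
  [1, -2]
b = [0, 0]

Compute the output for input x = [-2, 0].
y = [4, -2]

Wx = [-2×-2 + -1×0, 1×-2 + -2×0]
   = [4, -2]
y = Wx + b = [4 + 0, -2 + 0] = [4, -2]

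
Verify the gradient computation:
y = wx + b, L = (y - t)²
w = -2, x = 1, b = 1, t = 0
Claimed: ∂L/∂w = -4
Incorrect

y = (-2)(1) + 1 = -1
∂L/∂y = 2(y - t) = 2(-1 - 0) = -2
∂y/∂w = x = 1
∂L/∂w = -2 × 1 = -2

Claimed value: -4
Incorrect: The correct gradient is -2.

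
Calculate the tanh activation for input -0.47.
-0.4382

tanh(-0.47) = (e^(-0.47) - e^(0.47))/(e^(-0.47) + e^(0.47)) = -0.4382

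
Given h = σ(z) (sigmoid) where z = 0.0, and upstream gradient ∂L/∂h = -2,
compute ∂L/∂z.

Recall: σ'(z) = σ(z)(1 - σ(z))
∂L/∂z = -0.5

σ(0.0) = 0.5
σ'(0.0) = σ(0.0)(1 - σ(0.0)) = 0.5 × 0.5 = 0.25
∂L/∂z = ∂L/∂h · σ'(z) = -2 × 0.25 = -0.5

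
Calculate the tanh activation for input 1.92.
0.9579

tanh(1.92) = (e^(1.92) - e^(-1.92))/(e^(1.92) + e^(-1.92)) = 0.9579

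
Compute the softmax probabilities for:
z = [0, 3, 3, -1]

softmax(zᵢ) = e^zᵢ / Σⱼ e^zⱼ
p = [0.0241, 0.4835, 0.4835, 0.0089]

exp(z) = [1, 20.09, 20.09, 0.3679]
Sum = 41.54
p = [0.0241, 0.4835, 0.4835, 0.0089]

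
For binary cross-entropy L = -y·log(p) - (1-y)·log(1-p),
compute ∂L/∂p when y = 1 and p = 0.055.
∂L/∂p = -18.18

∂L/∂p = -y/p + (1-y)/(1-p) = -1/0.055 + 0 = -18.18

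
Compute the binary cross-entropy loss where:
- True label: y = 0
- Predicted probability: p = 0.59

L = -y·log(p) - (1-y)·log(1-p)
L = 0.8916

L = -0·log(0.59) - 1·log(0.41) = -log(0.41) = 0.8916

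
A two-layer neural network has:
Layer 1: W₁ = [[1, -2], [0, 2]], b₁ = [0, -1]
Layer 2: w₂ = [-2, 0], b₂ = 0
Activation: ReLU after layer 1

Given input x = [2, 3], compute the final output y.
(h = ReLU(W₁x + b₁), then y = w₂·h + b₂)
y = 0

Layer 1 pre-activation: z₁ = [-4, 5]
After ReLU: h = [0, 5]
Layer 2 output: y = -2×0 + 0×5 + 0 = 0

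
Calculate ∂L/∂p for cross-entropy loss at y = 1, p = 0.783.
∂L/∂p = -1.277

∂L/∂p = -y/p + (1-y)/(1-p) = -1/0.783 + 0 = -1.277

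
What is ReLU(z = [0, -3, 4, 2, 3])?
h = [0, 0, 4, 2, 3]

ReLU applied element-wise: max(0,0)=0, max(0,-3)=0, max(0,4)=4, max(0,2)=2, max(0,3)=3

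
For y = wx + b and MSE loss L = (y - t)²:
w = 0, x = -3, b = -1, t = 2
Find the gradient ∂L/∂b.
∂L/∂b = -6

y = wx + b = (0)(-3) + -1 = -1
∂L/∂y = 2(y - t) = 2(-1 - 2) = -6
∂y/∂b = 1
∂L/∂b = ∂L/∂y · ∂y/∂b = -6 × 1 = -6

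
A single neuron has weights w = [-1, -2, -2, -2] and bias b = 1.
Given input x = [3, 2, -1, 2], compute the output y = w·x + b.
y = -8

y = (-1)(3) + (-2)(2) + (-2)(-1) + (-2)(2) + 1 = -8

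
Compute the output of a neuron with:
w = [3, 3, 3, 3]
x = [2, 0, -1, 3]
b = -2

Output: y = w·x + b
y = 10

y = (3)(2) + (3)(0) + (3)(-1) + (3)(3) + -2 = 10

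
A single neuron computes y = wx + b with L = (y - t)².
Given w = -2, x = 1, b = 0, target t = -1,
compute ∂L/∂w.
∂L/∂w = -2

y = wx + b = (-2)(1) + 0 = -2
∂L/∂y = 2(y - t) = 2(-2 - -1) = -2
∂y/∂w = x = 1
∂L/∂w = ∂L/∂y · ∂y/∂w = -2 × 1 = -2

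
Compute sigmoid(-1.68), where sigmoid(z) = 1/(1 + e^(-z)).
0.1571

sigmoid(-1.68) = 1/(1 + e^(1.68)) = 1/(1 + 5.366) = 0.1571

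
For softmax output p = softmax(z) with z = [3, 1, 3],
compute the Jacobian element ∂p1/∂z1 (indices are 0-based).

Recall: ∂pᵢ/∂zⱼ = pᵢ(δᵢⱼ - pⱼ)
∂p1/∂z1 = 0.05936

p = softmax(z) = [0.4683, 0.06338, 0.4683]
p1 = 0.06338

∂p1/∂z1 = p1(1 - p1) = 0.06338 × (1 - 0.06338) = 0.05936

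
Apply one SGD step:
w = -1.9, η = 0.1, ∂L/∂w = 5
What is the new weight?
w_new = -2.4

w_new = w - η·∂L/∂w = -1.9 - 0.1×(5) = -1.9 - (0.5) = -2.4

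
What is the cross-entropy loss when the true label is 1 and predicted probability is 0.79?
L = 0.2357

L = -1·log(0.79) - 0·log(0.21) = -log(0.79) = 0.2357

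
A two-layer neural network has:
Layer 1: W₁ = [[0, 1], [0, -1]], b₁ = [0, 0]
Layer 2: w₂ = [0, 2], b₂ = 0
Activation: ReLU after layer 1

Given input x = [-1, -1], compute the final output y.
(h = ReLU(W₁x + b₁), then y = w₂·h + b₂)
y = 2

Layer 1 pre-activation: z₁ = [-1, 1]
After ReLU: h = [0, 1]
Layer 2 output: y = 0×0 + 2×1 + 0 = 2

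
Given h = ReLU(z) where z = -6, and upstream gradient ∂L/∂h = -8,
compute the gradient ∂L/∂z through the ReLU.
∂L/∂z = 0

h = ReLU(-6) = 0
Since z < 0: ∂h/∂z = 0
∂L/∂z = ∂L/∂h · ∂h/∂z = -8 × 0 = 0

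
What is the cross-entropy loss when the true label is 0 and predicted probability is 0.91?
L = 2.408

L = -0·log(0.91) - 1·log(0.09) = -log(0.09) = 2.408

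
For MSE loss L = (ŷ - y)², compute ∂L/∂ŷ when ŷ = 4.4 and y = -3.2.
∂L/∂ŷ = 15.2

∂L/∂ŷ = 2(ŷ - y) = 2(4.4 - -3.2) = 2(7.6) = 15.2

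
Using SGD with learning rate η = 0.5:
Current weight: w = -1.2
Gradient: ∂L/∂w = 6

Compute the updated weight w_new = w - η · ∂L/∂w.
w_new = -4.2

w_new = w - η·∂L/∂w = -1.2 - 0.5×(6) = -1.2 - (3) = -4.2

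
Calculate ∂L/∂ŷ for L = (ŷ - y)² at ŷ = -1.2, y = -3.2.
∂L/∂ŷ = 4.0

∂L/∂ŷ = 2(ŷ - y) = 2(-1.2 - -3.2) = 2(2.0) = 4.0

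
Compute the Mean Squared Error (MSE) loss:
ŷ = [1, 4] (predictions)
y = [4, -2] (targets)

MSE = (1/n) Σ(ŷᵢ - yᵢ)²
MSE = 22.5

MSE = (1/2)((1-4)² + (4--2)²) = (1/2)(9 + 36) = 22.5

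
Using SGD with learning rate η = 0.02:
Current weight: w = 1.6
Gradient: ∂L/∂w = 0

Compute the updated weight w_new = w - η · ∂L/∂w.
w_new = 1.6

w_new = w - η·∂L/∂w = 1.6 - 0.02×(0) = 1.6 - (0) = 1.6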